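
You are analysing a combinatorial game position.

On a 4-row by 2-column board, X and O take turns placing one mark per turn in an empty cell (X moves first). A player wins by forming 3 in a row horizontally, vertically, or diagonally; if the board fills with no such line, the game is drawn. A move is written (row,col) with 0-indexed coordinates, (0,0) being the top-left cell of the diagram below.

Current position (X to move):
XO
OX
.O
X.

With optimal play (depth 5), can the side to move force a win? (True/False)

[XO/OX/.O/X.] X move#1: (2,0):+0/XO/OX/XO/X.*, (3,1):+0/XO/OX/.O/XX
[XO/OX/XO/X.] O move#2: (3,1):+0/XO/OX/XO/XO*
[XO/OX/XO/XO] end (terminal +0, X#3); searched XO/OX/.O/X. to 5

X winning at [XO/OX/.O/X.]: False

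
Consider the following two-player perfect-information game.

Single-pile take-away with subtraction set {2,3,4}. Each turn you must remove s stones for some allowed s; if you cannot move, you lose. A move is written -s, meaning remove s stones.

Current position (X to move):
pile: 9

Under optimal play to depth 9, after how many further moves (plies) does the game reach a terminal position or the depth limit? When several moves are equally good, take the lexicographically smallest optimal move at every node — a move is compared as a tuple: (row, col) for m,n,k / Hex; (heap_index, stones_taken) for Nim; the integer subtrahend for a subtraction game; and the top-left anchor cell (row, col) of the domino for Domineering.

p1 X@[9]: -2[7]+1* -3[6]+1 -4[5]-1
p2 O@[7]: -2[5]-1* -3[4]-1 -4[3]-1
p3 X@[5]: -2[3]-1 -3[2]-1 -4[1]+1*
p4 O@[1] terminal -1; root [9] d9

PV length from [9]: 3 plies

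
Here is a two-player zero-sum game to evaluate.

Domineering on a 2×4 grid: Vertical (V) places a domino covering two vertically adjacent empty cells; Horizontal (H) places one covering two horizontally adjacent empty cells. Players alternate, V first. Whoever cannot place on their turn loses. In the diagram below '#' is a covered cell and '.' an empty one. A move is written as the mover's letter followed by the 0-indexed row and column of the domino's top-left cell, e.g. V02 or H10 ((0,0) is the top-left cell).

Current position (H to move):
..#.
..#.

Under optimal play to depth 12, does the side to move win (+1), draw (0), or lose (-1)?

ply 1, H at ..#./..#. | H00=+1→###./..#.*; H10=+1→..#./###.
ply 2, V at ###./..#. | V03=-1→####/..##*
ply 3, H at ####/..## | H10=+1→####/####*
ply 4: ####/#### is terminal -1 (V); from ..#./..#. depth 12

value(..#./..#., H) = +1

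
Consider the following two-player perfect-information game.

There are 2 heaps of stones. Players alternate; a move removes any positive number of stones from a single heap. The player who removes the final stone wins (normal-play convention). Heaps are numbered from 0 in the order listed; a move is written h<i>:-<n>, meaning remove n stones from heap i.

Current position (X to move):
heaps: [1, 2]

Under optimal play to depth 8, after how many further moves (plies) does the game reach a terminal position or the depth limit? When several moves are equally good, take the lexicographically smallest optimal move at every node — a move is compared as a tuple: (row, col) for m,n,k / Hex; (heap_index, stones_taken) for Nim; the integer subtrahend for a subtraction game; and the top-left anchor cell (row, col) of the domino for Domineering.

PV length from [(1,2)]: 3 plies

ply 1, X at (1,2) | h0:-1=-1→(0,2); h1:-1=+1→(1,1)*; h1:-2=-1→(1,0)
ply 2, O at (1,1) | h0:-1=-1→(0,1)*; h1:-1=-1→(1,0)
ply 3, X at (0,1) | h1:-1=+1→(0,0)*
ply 4: (0,0) is terminal -1 (O); from (1,2) depth 8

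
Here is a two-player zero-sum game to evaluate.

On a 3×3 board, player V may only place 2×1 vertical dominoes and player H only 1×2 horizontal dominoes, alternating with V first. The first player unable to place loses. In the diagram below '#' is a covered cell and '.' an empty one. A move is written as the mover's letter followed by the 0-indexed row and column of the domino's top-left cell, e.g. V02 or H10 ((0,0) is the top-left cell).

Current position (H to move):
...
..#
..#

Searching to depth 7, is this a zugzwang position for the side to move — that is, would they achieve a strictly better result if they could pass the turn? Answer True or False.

zugzwang(.../..#/..#, H) = False

ply 1, H at .../..#/..# | H00=-1→##./..#/..#; H01=-1→.##/..#/..#; H10=+1→.../###/..#*; H20=-1→.../..#/###
ply 2: .../###/..# is terminal -1 (V); from .../..#/..# depth 7
suppose H passes — search the same position with V to move:
pass> ply 1, V at .../..#/..# | V00=+1→#../#.#/..#*; V01=+1→.#./.##/..#; V10=+1→.../#.#/#.#; V11=+1→.../.##/.##
pass> ply 2, H at #../#.#/..# | H01=-1→###/#.#/..#*; H20=-1→#../#.#/###
pass> ply 3, V at ###/#.#/..# | V11=+1→###/###/.##*
pass> ply 4: ###/###/.## is terminal -1 (H); from .../..#/..# depth 7
for H: play +1, pass -1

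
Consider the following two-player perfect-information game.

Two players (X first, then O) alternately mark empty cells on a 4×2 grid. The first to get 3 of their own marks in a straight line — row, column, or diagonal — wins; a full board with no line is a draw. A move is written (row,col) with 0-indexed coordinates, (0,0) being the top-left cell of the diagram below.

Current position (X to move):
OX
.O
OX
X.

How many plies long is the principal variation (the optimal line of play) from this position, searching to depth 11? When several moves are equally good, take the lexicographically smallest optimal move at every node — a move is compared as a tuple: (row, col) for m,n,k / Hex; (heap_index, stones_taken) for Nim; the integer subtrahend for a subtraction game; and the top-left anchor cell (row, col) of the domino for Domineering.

PV length from [OX/.O/OX/X.]: 2 plies

[OX/.O/OX/X.] X move#1: (1,0):+0/OX/XO/OX/X.*, (3,1):-1/OX/.O/OX/XX
[OX/XO/OX/X.] O move#2: (3,1):+0/OX/XO/OX/XO*
[OX/XO/OX/XO] end (terminal +0, X#3); searched OX/.O/OX/X. to 11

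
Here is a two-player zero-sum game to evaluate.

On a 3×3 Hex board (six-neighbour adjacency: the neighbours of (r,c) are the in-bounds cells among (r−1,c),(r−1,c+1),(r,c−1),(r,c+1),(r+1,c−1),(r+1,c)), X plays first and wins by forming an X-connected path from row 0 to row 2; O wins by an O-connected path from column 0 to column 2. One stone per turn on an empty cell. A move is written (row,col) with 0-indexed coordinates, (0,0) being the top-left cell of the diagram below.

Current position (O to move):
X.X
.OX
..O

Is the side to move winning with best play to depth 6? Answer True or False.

O winning at [X.X/.OX/..O]: True

[X.X/.OX/..O] O move#1: (0,1):-1/XOX/.OX/..O, (1,0):-1/X.X/OOX/..O, (2,0):-1/X.X/.OX/O.O, (2,1):+1/X.X/.OX/.OO*
[X.X/.OX/.OO] X move#2: (0,1):-1/XXX/.OX/.OO*, (1,0):-1/X.X/XOX/.OO, (2,0):-1/X.X/.OX/XOO
[XXX/.OX/.OO] O move#3: (1,0):+1/XXX/OOX/.OO*, (2,0):+1/XXX/.OX/OOO
[XXX/OOX/.OO] end (terminal -1, X#4); searched X.X/.OX/..O to 6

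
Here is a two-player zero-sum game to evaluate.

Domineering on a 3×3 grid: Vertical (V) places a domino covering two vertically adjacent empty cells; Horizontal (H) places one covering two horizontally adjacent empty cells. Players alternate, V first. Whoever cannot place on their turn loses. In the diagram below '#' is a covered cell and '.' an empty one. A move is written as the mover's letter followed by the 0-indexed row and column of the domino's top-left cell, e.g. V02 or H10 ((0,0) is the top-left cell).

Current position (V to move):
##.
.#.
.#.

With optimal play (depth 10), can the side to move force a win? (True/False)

p1 V@[##./.#./.#.]: V02[###/.##/.#.]+1* V10[##./##./##.]+1 V12[##./.##/.##]+1
p2 H@[###/.##/.#.] terminal -1; root [##./.#./.#.] d10

V winning at [##./.#./.#.]: True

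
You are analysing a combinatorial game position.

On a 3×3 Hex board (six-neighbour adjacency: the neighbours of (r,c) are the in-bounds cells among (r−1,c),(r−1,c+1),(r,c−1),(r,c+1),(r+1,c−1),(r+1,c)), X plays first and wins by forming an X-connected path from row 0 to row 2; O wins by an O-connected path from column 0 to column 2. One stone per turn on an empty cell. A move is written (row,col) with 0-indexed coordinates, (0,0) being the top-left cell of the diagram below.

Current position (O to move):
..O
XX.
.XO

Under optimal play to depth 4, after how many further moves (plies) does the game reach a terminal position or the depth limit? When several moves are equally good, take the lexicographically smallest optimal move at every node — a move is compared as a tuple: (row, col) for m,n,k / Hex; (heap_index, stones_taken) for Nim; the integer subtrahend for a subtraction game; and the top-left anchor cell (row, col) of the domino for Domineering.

PV length from [..O/XX./.XO]: 2 plies

[..O/XX./.XO] O move#1: (0,0):-1/O.O/XX./.XO*, (0,1):-1/.OO/XX./.XO, (1,2):-1/..O/XXO/.XO, (2,0):-1/..O/XX./OXO
[O.O/XX./.XO] X move#2: (0,1):+1/OXO/XX./.XO*, (1,2):-1/O.O/XXX/.XO, (2,0):-1/O.O/XX./XXO
[OXO/XX./.XO] end (terminal -1, O#3); searched ..O/XX./.XO to 4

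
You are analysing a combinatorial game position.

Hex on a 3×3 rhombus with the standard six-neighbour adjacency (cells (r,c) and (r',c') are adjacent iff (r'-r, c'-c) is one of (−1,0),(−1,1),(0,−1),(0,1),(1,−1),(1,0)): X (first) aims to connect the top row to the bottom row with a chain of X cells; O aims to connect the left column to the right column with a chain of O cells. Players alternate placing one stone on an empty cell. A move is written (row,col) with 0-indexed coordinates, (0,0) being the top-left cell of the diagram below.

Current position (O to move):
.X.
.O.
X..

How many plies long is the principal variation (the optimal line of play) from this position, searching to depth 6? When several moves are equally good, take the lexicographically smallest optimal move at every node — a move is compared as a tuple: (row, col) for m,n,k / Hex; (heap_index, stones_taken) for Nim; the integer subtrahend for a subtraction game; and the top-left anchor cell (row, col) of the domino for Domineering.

ply 1, O at .X./.O./X.. | (0,0)=-1→OX./.O./X..; (0,2)=-1→.XO/.O./X..; (1,0)=+1→.X./OO./X..*; (1,2)=-1→.X./.OO/X..; (2,1)=-1→.X./.O./XO.; (2,2)=-1→.X./.O./X.O
ply 2, X at .X./OO./X.. | (0,0)=-1→XX./OO./X..*; (0,2)=-1→.XX/OO./X..; (1,2)=-1→.X./OOX/X..; (2,1)=-1→.X./OO./XX.; (2,2)=-1→.X./OO./X.X
ply 3, O at XX./OO./X.. | (0,2)=+1→XXO/OO./X..*; (1,2)=+1→XX./OOO/X..; (2,1)=+1→XX./OO./XO.; (2,2)=+1→XX./OO./X.O
ply 4: XXO/OO./X.. is terminal -1 (X); from .X./.O./X.. depth 6

PV length from [.X./.O./X..]: 3 plies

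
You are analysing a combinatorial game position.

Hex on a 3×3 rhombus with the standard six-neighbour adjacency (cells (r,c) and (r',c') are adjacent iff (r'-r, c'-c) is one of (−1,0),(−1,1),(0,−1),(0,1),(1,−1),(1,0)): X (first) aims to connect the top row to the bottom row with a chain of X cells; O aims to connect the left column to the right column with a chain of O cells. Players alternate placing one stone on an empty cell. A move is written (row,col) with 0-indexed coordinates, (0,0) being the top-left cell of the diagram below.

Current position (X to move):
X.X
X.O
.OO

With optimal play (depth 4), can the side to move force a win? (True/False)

X winning at [X.X/X.O/.OO]: True

[X.X/X.O/.OO] X move#1: (0,1):-1/XXX/X.O/.OO, (1,1):-1/X.X/XXO/.OO, (2,0):+1/X.X/X.O/XOO*
[X.X/X.O/XOO] end (terminal -1, O#2); searched X.X/X.O/.OO to 4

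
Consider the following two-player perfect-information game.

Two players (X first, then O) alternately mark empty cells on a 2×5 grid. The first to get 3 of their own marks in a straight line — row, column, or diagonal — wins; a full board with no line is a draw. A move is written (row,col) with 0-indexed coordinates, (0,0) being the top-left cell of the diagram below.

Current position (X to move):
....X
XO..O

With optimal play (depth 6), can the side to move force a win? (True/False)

X winning at [....X/XO..O]: False

ply 1, X at ....X/XO..O | (0,0)=+0→X...X/XO..O*; (0,1)=+0→.X..X/XO..O; (0,2)=+0→..X.X/XO..O; (0,3)=+0→...XX/XO..O; (1,2)=+0→....X/XOX.O; (1,3)=+0→....X/XO.XO
ply 2, O at X...X/XO..O | (0,1)=+0→XO..X/XO..O*; (0,2)=+0→X.O.X/XO..O; (0,3)=+0→X..OX/XO..O; (1,2)=+0→X...X/XOO.O; (1,3)=+0→X...X/XO.OO
ply 3, X at XO..X/XO..O | (0,2)=+0→XOX.X/XO..O*; (0,3)=+0→XO.XX/XO..O; (1,2)=+0→XO..X/XOX.O; (1,3)=+0→XO..X/XO.XO
ply 4, O at XOX.X/XO..O | (0,3)=+0→XOXOX/XO..O*; (1,2)=-1→XOX.X/XOO.O; (1,3)=-1→XOX.X/XO.OO
ply 5, X at XOXOX/XO..O | (1,2)=+0→XOXOX/XOX.O*; (1,3)=+0→XOXOX/XO.XO
ply 6, O at XOXOX/XOX.O | (1,3)=+0→XOXOX/XOXOO*
ply 7: XOXOX/XOXOO is terminal +0 (X); from ....X/XO..O depth 6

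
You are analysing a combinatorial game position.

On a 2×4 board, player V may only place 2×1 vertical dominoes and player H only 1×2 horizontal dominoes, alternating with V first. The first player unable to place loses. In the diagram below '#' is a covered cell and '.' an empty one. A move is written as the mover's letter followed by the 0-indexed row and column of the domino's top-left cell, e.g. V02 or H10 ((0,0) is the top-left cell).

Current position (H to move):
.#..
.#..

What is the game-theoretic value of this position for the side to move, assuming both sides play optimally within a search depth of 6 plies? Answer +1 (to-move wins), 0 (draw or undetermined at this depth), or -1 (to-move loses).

value(.#../.#.., H) = +1

p1 H@[.#../.#..]: H02[.###/.#..]+1* H12[.#../.###]+1
p2 V@[.###/.#..]: V00[####/##..]-1*
p3 H@[####/##..]: H12[####/####]+1*
p4 V@[####/####] terminal -1; root [.#../.#..] d6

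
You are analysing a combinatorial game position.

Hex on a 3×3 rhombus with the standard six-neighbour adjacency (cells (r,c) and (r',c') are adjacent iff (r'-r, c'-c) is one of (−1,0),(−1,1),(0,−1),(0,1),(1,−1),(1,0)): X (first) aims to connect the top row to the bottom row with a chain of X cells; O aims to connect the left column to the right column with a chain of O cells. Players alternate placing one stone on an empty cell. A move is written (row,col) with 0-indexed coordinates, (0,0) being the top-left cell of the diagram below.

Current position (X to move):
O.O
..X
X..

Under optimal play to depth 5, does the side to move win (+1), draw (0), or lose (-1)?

[O.O/..X/X..] X move#1: (0,1):+1/OXO/..X/X..*, (1,0):-1/O.O/X.X/X.., (1,1):-1/O.O/.XX/X.., (2,1):-1/O.O/..X/XX., (2,2):-1/O.O/..X/X.X
[OXO/..X/X..] O move#2: (1,0):-1/OXO/O.X/X..*, (1,1):-1/OXO/.OX/X.., (2,1):-1/OXO/..X/XO., (2,2):-1/OXO/..X/X.O
[OXO/O.X/X..] X move#3: (1,1):+1/OXO/OXX/X..*, (2,1):-1/OXO/O.X/XX., (2,2):-1/OXO/O.X/X.X
[OXO/OXX/X..] end (terminal -1, O#4); searched O.O/..X/X.. to 5

value(O.O/..X/X.., X) = +1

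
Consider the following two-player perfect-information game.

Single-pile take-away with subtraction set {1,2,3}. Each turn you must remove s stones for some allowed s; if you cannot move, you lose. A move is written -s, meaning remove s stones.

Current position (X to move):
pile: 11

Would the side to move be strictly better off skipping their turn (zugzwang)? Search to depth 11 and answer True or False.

zugzwang(11, X) = False

ply 1, X at 11 | -1=-1→10; -2=-1→9; -3=+1→8*
ply 2, O at 8 | -1=-1→7*; -2=-1→6; -3=-1→5
ply 3, X at 7 | -1=-1→6; -2=-1→5; -3=+1→4*
ply 4, O at 4 | -1=-1→3*; -2=-1→2; -3=-1→1
ply 5, X at 3 | -1=-1→2; -2=-1→1; -3=+1→0*
ply 6: 0 is terminal -1 (O); from 11 depth 11
suppose X passes — search the same position with O to move:
pass> ply 1, O at 11 | -1=-1→10; -2=-1→9; -3=+1→8*
pass> ply 2, X at 8 | -1=-1→7*; -2=-1→6; -3=-1→5
pass> ply 3, O at 7 | -1=-1→6; -2=-1→5; -3=+1→4*
pass> ply 4, X at 4 | -1=-1→3*; -2=-1→2; -3=-1→1
pass> ply 5, O at 3 | -1=-1→2; -2=-1→1; -3=+1→0*
pass> ply 6: 0 is terminal -1 (X); from 11 depth 11
for X: play +1, pass -1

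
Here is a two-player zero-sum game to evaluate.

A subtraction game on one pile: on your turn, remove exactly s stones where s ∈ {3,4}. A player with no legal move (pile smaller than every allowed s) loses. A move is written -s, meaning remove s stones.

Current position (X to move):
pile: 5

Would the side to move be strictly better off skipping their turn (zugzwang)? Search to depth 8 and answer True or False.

zugzwang(5, X) = False

ply 1, X at 5 | -3=+1→2*; -4=+1→1
ply 2: 2 is terminal -1 (O); from 5 depth 8
pass branch (O moves first from the same position):
  | ply 1, O at 5 | -3=+1→2*; -4=+1→1
  | ply 2: 2 is terminal -1 (X); from 5 depth 8
X moving scores +1; X passing scores -1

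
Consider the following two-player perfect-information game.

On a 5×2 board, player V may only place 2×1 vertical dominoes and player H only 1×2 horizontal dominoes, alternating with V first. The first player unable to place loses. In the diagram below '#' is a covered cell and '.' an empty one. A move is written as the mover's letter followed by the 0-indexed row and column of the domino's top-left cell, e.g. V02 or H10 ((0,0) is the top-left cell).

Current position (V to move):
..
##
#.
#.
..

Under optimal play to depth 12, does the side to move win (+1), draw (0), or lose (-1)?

value(../##/#./#./.., V) = -1

p1 V@[../##/#./#./..]: V21[../##/##/##/..]-1* V31[../##/#./##/.#]-1
p2 H@[../##/##/##/..]: H00[##/##/##/##/..]+1* H40[../##/##/##/##]+1
p3 V@[##/##/##/##/..] terminal -1; root [../##/#./#./..] d12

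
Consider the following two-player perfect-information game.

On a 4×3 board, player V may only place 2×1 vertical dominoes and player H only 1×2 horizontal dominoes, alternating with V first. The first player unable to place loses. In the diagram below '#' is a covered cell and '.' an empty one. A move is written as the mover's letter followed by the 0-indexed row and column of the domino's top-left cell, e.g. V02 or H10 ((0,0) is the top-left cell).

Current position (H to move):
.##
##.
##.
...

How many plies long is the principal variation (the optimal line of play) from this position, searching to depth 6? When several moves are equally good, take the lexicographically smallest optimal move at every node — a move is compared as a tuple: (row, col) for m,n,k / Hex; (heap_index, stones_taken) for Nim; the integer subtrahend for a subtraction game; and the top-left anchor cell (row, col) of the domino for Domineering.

[.##/##./##./...] H move#1: H30:-1/.##/##./##./##.*, H31:-1/.##/##./##./.##
[.##/##./##./##.] V move#2: V12:+1/.##/###/###/##.*, V22:+1/.##/##./###/###
[.##/###/###/##.] end (terminal -1, H#3); searched .##/##./##./... to 6

PV length from [.##/##./##./...]: 2 plies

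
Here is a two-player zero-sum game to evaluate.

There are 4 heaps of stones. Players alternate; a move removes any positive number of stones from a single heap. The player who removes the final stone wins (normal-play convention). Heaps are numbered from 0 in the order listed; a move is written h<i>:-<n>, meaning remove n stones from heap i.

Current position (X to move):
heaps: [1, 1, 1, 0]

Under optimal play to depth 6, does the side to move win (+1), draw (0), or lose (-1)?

[(1,1,1,0)] X move#1: h0:-1:+1/(0,1,1,0)*, h1:-1:+1/(1,0,1,0), h2:-1:+1/(1,1,0,0)
[(0,1,1,0)] O move#2: h1:-1:-1/(0,0,1,0)*, h2:-1:-1/(0,1,0,0)
[(0,0,1,0)] X move#3: h2:-1:+1/(0,0,0,0)*
[(0,0,0,0)] end (terminal -1, O#4); searched (1,1,1,0) to 6

value((1,1,1,0), X) = +1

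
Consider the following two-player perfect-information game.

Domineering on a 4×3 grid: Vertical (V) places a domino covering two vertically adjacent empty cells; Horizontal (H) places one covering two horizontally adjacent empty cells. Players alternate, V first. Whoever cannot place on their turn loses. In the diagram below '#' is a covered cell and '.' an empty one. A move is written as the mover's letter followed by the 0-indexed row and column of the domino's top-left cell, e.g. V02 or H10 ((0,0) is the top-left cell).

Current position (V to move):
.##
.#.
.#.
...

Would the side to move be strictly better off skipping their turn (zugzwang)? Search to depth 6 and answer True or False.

p1 V@[.##/.#./.#./...]: V00[###/##./.#./...]+1* V10[.##/##./##./...]+1 V12[.##/.##/.##/...]+1 V20[.##/.#./##./#..]+1 V22[.##/.#./.##/..#]+1
p2 H@[###/##./.#./...]: H30[###/##./.#./##.]-1* H31[###/##./.#./.##]-1
p3 V@[###/##./.#./##.]: V12[###/###/.##/##.]+1* V22[###/##./.##/###]+1
p4 H@[###/###/.##/##.] terminal -1; root [.##/.#./.#./...] d6
suppose V passes — search the same position with H to move:
pass> p1 H@[.##/.#./.#./...]: H30[.##/.#./.#./##.]-1* H31[.##/.#./.#./.##]-1
pass> p2 V@[.##/.#./.#./##.]: V00[###/##./.#./##.]+1* V10[.##/##./##./##.]+1 V12[.##/.##/.##/##.]+1 V22[.##/.#./.##/###]+1
pass> p3 H@[###/##./.#./##.] terminal -1; root [.##/.#./.#./...] d6
for V: play +1, pass +1

zugzwang(.##/.#./.#./..., V) = False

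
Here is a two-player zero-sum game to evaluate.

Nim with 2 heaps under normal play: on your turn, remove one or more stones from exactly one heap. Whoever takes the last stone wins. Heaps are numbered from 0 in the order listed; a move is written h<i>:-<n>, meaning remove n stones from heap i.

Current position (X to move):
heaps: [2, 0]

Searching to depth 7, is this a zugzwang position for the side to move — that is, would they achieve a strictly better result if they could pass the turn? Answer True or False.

[(2,0)] X move#1: h0:-1:-1/(1,0), h0:-2:+1/(0,0)*
[(0,0)] end (terminal -1, O#2); searched (2,0) to 7
if X skipped the turn, O would face:
~ [(2,0)] O move#1: h0:-1:-1/(1,0), h0:-2:+1/(0,0)*
~ [(0,0)] end (terminal -1, X#2); searched (2,0) to 7
compare (X): move=+1 vs pass=-1

zugzwang((2,0), X) = False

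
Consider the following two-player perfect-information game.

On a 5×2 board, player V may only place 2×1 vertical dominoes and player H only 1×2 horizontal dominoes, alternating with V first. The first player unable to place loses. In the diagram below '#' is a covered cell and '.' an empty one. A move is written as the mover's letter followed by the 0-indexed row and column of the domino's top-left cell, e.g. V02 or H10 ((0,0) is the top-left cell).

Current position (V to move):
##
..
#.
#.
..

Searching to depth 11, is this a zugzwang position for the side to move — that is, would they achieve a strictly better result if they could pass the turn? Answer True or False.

zugzwang(##/../#./#./.., V) = True

ply 1, V at ##/../#./#./.. | V11=-1→##/.#/##/#./..*; V21=-1→##/../##/##/..; V31=-1→##/../#./##/.#
ply 2, H at ##/.#/##/#./.. | H40=+1→##/.#/##/#./##*
ply 3: ##/.#/##/#./## is terminal -1 (V); from ##/../#./#./.. depth 11
suppose V passes — search the same position with H to move:
pass> ply 1, H at ##/../#./#./.. | H10=-1→##/##/#./#./..*; H40=-1→##/../#./#./##
pass> ply 2, V at ##/##/#./#./.. | V21=-1→##/##/##/##/..; V31=+1→##/##/#./##/.#*
pass> ply 3: ##/##/#./##/.# is terminal -1 (H); from ##/../#./#./.. depth 11
for V: play -1, pass +1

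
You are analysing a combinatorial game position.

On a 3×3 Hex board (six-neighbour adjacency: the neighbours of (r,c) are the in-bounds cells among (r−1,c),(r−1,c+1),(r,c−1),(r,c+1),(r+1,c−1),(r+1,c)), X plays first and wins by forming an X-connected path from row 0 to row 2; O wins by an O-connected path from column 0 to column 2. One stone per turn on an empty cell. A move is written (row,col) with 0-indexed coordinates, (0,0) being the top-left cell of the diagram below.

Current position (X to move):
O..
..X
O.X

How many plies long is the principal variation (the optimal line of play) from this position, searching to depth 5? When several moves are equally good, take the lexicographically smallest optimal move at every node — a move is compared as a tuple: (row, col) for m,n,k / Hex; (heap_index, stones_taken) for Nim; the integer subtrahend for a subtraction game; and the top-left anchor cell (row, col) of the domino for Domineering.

ply 1, X at O../..X/O.X | (0,1)=+1→OX./..X/O.X*; (0,2)=+1→O.X/..X/O.X; (1,0)=-1→O../X.X/O.X; (1,1)=+1→O../.XX/O.X; (2,1)=-1→O../..X/OXX
ply 2, O at OX./..X/O.X | (0,2)=-1→OXO/..X/O.X*; (1,0)=-1→OX./O.X/O.X; (1,1)=-1→OX./.OX/O.X; (2,1)=-1→OX./..X/OOX
ply 3, X at OXO/..X/O.X | (1,0)=-1→OXO/X.X/O.X; (1,1)=+1→OXO/.XX/O.X*; (2,1)=-1→OXO/..X/OXX
ply 4: OXO/.XX/O.X is terminal -1 (O); from O../..X/O.X depth 5

PV length from [O../..X/O.X]: 3 plies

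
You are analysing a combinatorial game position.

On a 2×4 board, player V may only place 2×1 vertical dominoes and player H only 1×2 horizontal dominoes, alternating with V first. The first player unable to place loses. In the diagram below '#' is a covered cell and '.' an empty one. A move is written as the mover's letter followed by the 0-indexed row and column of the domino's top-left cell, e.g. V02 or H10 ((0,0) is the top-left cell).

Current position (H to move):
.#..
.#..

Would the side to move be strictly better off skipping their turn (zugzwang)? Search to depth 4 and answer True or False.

zugzwang(.#../.#.., H) = False

p1 H@[.#../.#..]: H02[.###/.#..]+1* H12[.#../.###]+1
p2 V@[.###/.#..]: V00[####/##..]-1*
p3 H@[####/##..]: H12[####/####]+1*
p4 V@[####/####] terminal -1; root [.#../.#..] d4
pass branch (V moves first from the same position):
  | p1 V@[.#../.#..]: V00[##../##..]-1 V02[.##./.##.]+1* V03[.#.#/.#.#]+1
  | p2 H@[.##./.##.] terminal -1; root [.#../.#..] d4
H moving scores +1; H passing scores -1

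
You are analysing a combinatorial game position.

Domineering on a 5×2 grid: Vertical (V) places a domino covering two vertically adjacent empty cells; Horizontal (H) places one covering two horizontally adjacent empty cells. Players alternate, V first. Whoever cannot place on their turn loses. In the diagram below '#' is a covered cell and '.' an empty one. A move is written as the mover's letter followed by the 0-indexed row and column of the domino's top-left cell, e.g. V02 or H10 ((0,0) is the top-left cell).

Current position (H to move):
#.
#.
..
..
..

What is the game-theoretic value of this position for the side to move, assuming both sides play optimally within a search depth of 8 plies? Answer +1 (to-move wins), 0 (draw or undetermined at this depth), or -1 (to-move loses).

p1 H@[#./#./../../..]: H20[#./#./##/../..]-1 H30[#./#./../##/..]+1* H40[#./#./../../##]-1
p2 V@[#./#./../##/..]: V01[##/##/../##/..]-1* V11[#./##/.#/##/..]-1
p3 H@[##/##/../##/..]: H20[##/##/##/##/..]+1* H40[##/##/../##/##]+1
p4 V@[##/##/##/##/..] terminal -1; root [#./#./../../..] d8

value(#./#./../../.., H) = +1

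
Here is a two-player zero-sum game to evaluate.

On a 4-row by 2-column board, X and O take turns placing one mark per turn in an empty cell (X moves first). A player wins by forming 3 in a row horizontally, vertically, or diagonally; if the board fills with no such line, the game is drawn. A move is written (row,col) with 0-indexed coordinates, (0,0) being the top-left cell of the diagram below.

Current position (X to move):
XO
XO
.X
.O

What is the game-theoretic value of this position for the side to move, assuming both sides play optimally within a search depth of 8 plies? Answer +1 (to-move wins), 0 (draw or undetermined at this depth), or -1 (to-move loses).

value(XO/XO/.X/.O, X) = +1

p1 X@[XO/XO/.X/.O]: (2,0)[XO/XO/XX/.O]+1* (3,0)[XO/XO/.X/XO]+0
p2 O@[XO/XO/XX/.O] terminal -1; root [XO/XO/.X/.O] d8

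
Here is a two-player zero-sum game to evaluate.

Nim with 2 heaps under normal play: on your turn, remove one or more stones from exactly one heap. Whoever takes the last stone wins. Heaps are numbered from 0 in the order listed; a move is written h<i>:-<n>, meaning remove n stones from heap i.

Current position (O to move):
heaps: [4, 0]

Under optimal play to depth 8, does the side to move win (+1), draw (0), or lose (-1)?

value((4,0), O) = +1

p1 O@[(4,0)]: h0:-1[(3,0)]-1 h0:-2[(2,0)]-1 h0:-3[(1,0)]-1 h0:-4[(0,0)]+1*
p2 X@[(0,0)] terminal -1; root [(4,0)] d8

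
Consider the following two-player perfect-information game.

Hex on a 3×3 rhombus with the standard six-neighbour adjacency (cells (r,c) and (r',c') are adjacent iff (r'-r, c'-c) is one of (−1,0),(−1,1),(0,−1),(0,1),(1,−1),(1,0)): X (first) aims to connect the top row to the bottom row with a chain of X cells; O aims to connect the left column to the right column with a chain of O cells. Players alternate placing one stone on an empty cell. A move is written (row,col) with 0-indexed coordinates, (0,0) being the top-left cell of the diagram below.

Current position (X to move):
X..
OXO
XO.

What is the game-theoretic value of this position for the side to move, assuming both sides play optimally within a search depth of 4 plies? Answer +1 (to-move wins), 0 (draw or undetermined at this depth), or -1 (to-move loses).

p1 X@[X../OXO/XO.]: (0,1)[XX./OXO/XO.]+1* (0,2)[X.X/OXO/XO.]+1 (2,2)[X../OXO/XOX]+1
p2 O@[XX./OXO/XO.] terminal -1; root [X../OXO/XO.] d4

value(X../OXO/XO., X) = +1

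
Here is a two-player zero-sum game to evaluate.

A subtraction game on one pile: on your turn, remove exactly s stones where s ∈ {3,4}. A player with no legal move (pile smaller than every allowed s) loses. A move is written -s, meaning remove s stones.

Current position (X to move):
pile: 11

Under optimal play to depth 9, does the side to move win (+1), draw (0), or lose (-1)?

ply 1, X at 11 | -3=+1→8*; -4=+1→7
ply 2, O at 8 | -3=-1→5*; -4=-1→4
ply 3, X at 5 | -3=+1→2*; -4=+1→1
ply 4: 2 is terminal -1 (O); from 11 depth 9

value(11, X) = +1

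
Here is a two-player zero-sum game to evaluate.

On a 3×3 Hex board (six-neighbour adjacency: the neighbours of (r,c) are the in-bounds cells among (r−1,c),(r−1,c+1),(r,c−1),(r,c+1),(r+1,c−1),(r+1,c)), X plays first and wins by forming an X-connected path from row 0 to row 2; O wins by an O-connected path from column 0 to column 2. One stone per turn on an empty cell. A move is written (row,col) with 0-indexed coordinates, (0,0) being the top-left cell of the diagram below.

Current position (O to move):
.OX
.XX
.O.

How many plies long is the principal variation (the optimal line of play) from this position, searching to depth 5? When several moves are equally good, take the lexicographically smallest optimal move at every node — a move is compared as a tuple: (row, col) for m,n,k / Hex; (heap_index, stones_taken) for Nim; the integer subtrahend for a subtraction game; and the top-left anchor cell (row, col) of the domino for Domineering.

p1 O@[.OX/.XX/.O.]: (0,0)[OOX/.XX/.O.]-1* (1,0)[.OX/OXX/.O.]-1 (2,0)[.OX/.XX/OO.]-1 (2,2)[.OX/.XX/.OO]-1
p2 X@[OOX/.XX/.O.]: (1,0)[OOX/XXX/.O.]+1* (2,0)[OOX/.XX/XO.]+1 (2,2)[OOX/.XX/.OX]+1
p3 O@[OOX/XXX/.O.]: (2,0)[OOX/XXX/OO.]-1* (2,2)[OOX/XXX/.OO]-1
p4 X@[OOX/XXX/OO.]: (2,2)[OOX/XXX/OOX]+1*
p5 O@[OOX/XXX/OOX] terminal -1; root [.OX/.XX/.O.] d5

PV length from [.OX/.XX/.O.]: 4 plies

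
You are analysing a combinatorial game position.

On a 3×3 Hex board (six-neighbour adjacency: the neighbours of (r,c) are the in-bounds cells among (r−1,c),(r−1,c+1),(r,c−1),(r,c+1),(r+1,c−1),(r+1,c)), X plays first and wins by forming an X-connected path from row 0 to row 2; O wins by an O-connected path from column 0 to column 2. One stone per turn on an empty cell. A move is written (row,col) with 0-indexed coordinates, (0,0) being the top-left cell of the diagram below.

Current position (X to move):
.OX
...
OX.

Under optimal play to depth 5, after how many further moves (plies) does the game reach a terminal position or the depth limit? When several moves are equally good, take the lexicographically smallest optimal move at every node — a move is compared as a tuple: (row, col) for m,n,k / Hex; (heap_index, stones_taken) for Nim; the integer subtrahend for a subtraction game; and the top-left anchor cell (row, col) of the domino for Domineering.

p1 X@[.OX/.../OX.]: (0,0)[XOX/.../OX.]+1* (1,0)[.OX/X../OX.]+1 (1,1)[.OX/.X./OX.]+1 (1,2)[.OX/..X/OX.]+1 (2,2)[.OX/.../OXX]+1
p2 O@[XOX/.../OX.]: (1,0)[XOX/O../OX.]-1* (1,1)[XOX/.O./OX.]-1 (1,2)[XOX/..O/OX.]-1 (2,2)[XOX/.../OXO]-1
p3 X@[XOX/O../OX.]: (1,1)[XOX/OX./OX.]+1* (1,2)[XOX/O.X/OX.]+1 (2,2)[XOX/O../OXX]+1
p4 O@[XOX/OX./OX.] terminal -1; root [.OX/.../OX.] d5

PV length from [.OX/.../OX.]: 3 plies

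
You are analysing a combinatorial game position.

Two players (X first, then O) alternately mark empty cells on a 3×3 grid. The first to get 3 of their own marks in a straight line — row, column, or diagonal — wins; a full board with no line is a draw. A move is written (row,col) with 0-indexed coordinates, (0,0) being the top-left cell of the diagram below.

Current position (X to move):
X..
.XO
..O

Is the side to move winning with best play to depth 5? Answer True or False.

ply 1, X at X../.XO/..O | (0,1)=-1→XX./.XO/..O; (0,2)=+1→X.X/.XO/..O*; (1,0)=-1→X../XXO/..O; (2,0)=-1→X../.XO/X.O; (2,1)=-1→X../.XO/.XO
ply 2, O at X.X/.XO/..O | (0,1)=-1→XOX/.XO/..O*; (1,0)=-1→X.X/OXO/..O; (2,0)=-1→X.X/.XO/O.O; (2,1)=-1→X.X/.XO/.OO
ply 3, X at XOX/.XO/..O | (1,0)=+0→XOX/XXO/..O; (2,0)=+1→XOX/.XO/X.O*; (2,1)=+0→XOX/.XO/.XO
ply 4: XOX/.XO/X.O is terminal -1 (O); from X../.XO/..O depth 5

X winning at [X../.XO/..O]: True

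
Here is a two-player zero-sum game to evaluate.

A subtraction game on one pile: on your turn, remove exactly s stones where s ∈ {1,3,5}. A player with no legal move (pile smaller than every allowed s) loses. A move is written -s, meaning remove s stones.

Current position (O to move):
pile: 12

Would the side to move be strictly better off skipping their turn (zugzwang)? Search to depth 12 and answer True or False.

[12] O move#1: -1:-1/11*, -3:-1/9, -5:-1/7
[11] X move#2: -1:+1/10*, -3:+1/8, -5:+1/6
[10] O move#3: -1:-1/9*, -3:-1/7, -5:-1/5
[9] X move#4: -1:+1/8*, -3:+1/6, -5:+1/4
[8] O move#5: -1:-1/7*, -3:-1/5, -5:-1/3
[7] X move#6: -1:+1/6*, -3:+1/4, -5:+1/2
[6] O move#7: -1:-1/5*, -3:-1/3, -5:-1/1
[5] X move#8: -1:+1/4*, -3:+1/2, -5:+1/0
[4] O move#9: -1:-1/3*, -3:-1/1
[3] X move#10: -1:+1/2*, -3:+1/0
[2] O move#11: -1:-1/1*
[1] X move#12: -1:+1/0*
[0] end (terminal -1, O#13); searched 12 to 12
suppose O passes — search the same position with X to move:
pass> [12] X move#1: -1:-1/11*, -3:-1/9, -5:-1/7
pass> [11] O move#2: -1:+1/10*, -3:+1/8, -5:+1/6
pass> [10] X move#3: -1:-1/9*, -3:-1/7, -5:-1/5
pass> [9] O move#4: -1:+1/8*, -3:+1/6, -5:+1/4
pass> [8] X move#5: -1:-1/7*, -3:-1/5, -5:-1/3
pass> [7] O move#6: -1:+1/6*, -3:+1/4, -5:+1/2
pass> [6] X move#7: -1:-1/5*, -3:-1/3, -5:-1/1
pass> [5] O move#8: -1:+1/4*, -3:+1/2, -5:+1/0
pass> [4] X move#9: -1:-1/3*, -3:-1/1
pass> [3] O move#10: -1:+1/2*, -3:+1/0
pass> [2] X move#11: -1:-1/1*
pass> [1] O move#12: -1:+1/0*
pass> [0] end (terminal -1, X#13); searched 12 to 12
for O: play -1, pass +1

zugzwang(12, O) = True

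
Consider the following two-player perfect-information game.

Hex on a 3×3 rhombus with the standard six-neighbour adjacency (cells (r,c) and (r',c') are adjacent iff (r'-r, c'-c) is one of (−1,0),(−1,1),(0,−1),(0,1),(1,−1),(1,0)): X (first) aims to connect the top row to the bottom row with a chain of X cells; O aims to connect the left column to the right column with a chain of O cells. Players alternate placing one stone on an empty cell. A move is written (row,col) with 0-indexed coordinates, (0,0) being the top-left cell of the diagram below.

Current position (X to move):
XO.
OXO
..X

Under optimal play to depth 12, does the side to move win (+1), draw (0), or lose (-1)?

value(XO./OXO/..X, X) = +1

ply 1, X at XO./OXO/..X | (0,2)=+1→XOX/OXO/..X*; (2,0)=-1→XO./OXO/X.X; (2,1)=-1→XO./OXO/.XX
ply 2, O at XOX/OXO/..X | (2,0)=-1→XOX/OXO/O.X*; (2,1)=-1→XOX/OXO/.OX
ply 3, X at XOX/OXO/O.X | (2,1)=+1→XOX/OXO/OXX*
ply 4: XOX/OXO/OXX is terminal -1 (O); from XO./OXO/..X depth 12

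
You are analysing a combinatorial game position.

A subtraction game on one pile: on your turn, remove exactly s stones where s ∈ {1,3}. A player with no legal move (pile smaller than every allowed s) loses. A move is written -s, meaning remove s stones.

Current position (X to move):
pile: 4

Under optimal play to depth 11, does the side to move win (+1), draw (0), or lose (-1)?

p1 X@[4]: -1[3]-1* -3[1]-1
p2 O@[3]: -1[2]+1* -3[0]+1
p3 X@[2]: -1[1]-1*
p4 O@[1]: -1[0]+1*
p5 X@[0] terminal -1; root [4] d11

value(4, X) = -1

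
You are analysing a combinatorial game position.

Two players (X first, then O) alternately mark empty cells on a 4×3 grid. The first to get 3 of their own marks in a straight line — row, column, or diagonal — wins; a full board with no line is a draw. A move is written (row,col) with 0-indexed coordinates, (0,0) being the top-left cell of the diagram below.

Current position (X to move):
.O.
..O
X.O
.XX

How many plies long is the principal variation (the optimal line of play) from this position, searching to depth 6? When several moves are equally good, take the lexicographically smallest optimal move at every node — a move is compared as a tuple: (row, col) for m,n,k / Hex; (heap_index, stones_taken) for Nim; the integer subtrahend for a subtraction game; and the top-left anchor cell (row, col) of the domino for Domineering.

PV length from [.O./..O/X.O/.XX]: 3 plies

p1 X@[.O./..O/X.O/.XX]: (0,0)[XO./..O/X.O/.XX]-1 (0,2)[.OX/..O/X.O/.XX]+1* (1,0)[.O./X.O/X.O/.XX]-1 (1,1)[.O./.XO/X.O/.XX]-1 (2,1)[.O./..O/XXO/.XX]-1 (3,0)[.O./..O/X.O/XXX]+1
p2 O@[.OX/..O/X.O/.XX]: (0,0)[OOX/..O/X.O/.XX]-1* (1,0)[.OX/O.O/X.O/.XX]-1 (1,1)[.OX/.OO/X.O/.XX]-1 (2,1)[.OX/..O/XOO/.XX]-1 (3,0)[.OX/..O/X.O/OXX]-1
p3 X@[OOX/..O/X.O/.XX]: (1,0)[OOX/X.O/X.O/.XX]-1 (1,1)[OOX/.XO/X.O/.XX]+1* (2,1)[OOX/..O/XXO/.XX]-1 (3,0)[OOX/..O/X.O/XXX]+1
p4 O@[OOX/.XO/X.O/.XX] terminal -1; root [.O./..O/X.O/.XX] d6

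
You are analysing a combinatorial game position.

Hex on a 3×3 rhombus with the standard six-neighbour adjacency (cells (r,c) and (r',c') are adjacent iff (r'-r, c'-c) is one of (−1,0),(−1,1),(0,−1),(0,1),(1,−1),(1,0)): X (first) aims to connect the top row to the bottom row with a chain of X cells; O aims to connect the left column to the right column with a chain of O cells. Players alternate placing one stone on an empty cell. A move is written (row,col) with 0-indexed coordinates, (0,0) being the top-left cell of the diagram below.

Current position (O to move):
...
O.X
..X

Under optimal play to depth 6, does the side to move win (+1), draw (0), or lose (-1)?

p1 O@[.../O.X/..X]: (0,0)[O../O.X/..X]-1 (0,1)[.O./O.X/..X]-1 (0,2)[..O/O.X/..X]+1* (1,1)[.../OOX/..X]-1 (2,0)[.../O.X/O.X]-1 (2,1)[.../O.X/.OX]-1
p2 X@[..O/O.X/..X]: (0,0)[X.O/O.X/..X]-1* (0,1)[.XO/O.X/..X]-1 (1,1)[..O/OXX/..X]-1 (2,0)[..O/O.X/X.X]-1 (2,1)[..O/O.X/.XX]-1
p3 O@[X.O/O.X/..X]: (0,1)[XOO/O.X/..X]+1* (1,1)[X.O/OOX/..X]+1 (2,0)[X.O/O.X/O.X]+1 (2,1)[X.O/O.X/.OX]+1
p4 X@[XOO/O.X/..X] terminal -1; root [.../O.X/..X] d6

value(.../O.X/..X, O) = +1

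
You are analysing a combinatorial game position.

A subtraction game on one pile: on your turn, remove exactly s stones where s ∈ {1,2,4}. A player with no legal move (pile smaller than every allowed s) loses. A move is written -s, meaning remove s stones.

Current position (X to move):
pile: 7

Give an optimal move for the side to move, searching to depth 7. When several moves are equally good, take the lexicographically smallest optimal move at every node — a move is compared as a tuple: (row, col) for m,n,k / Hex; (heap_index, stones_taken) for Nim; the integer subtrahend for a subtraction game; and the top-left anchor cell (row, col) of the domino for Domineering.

X's best at [7]: -1

[7] X move#1: -1:+1/6*, -2:-1/5, -4:+1/3
[6] O move#2: -1:-1/5*, -2:-1/4, -4:-1/2
[5] X move#3: -1:-1/4, -2:+1/3*, -4:-1/1
[3] O move#4: -1:-1/2*, -2:-1/1
[2] X move#5: -1:-1/1, -2:+1/0*
[0] end (terminal -1, O#6); searched 7 to 7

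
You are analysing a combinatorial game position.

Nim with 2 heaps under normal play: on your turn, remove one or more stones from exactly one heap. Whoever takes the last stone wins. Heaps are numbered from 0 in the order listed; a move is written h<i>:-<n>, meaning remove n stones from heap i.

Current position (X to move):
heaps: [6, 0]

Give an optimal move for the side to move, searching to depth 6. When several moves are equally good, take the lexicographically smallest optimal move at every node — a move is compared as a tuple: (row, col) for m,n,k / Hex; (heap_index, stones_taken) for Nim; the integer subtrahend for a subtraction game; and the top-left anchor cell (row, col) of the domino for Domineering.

p1 X@[(6,0)]: h0:-1[(5,0)]-1 h0:-2[(4,0)]-1 h0:-3[(3,0)]-1 h0:-4[(2,0)]-1 h0:-5[(1,0)]-1 h0:-6[(0,0)]+1*
p2 O@[(0,0)] terminal -1; root [(6,0)] d6

X's best at [(6,0)]: h0:-6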